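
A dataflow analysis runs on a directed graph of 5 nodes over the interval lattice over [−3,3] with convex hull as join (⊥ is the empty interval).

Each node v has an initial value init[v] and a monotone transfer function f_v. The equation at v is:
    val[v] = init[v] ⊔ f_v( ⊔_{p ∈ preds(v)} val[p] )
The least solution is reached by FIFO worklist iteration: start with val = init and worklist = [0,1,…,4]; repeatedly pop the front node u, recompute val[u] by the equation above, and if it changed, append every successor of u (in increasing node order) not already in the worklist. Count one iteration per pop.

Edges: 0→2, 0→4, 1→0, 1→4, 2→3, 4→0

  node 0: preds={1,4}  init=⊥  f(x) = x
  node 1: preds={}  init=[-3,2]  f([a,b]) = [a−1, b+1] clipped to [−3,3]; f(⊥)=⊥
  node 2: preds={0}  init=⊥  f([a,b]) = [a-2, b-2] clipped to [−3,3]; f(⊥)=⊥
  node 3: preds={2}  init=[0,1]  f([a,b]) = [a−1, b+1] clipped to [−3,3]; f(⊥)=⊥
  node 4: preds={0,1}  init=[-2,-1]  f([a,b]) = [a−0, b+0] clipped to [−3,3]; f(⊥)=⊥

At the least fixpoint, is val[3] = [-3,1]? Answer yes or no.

Iteration log — 6 steps:
  step 1. node 0  ⊔preds=[-3,2]  new=[-3,2]  old=⊥  +wl: 
  step 2. node 1  ⊔preds=⊥  new=[-3,2]  stable
  step 3. node 2  ⊔preds=[-3,2]  new=[-3,0]  old=⊥  +wl: 
  step 4. node 3  ⊔preds=[-3,0]  new=[-3,1]  old=[0,1]  +wl: 
  step 5. node 4  ⊔preds=[-3,2]  new=[-3,2]  old=[-2,-1]  +wl: 0
  step 6. node 0  ⊔preds=[-3,2]  new=[-3,2]  stable

Least fixpoint reached:
  node 0: [-3,2]
  node 1: [-3,2]
  node 2: [-3,0]
  node 3: [-3,1]
  node 4: [-3,2]

yes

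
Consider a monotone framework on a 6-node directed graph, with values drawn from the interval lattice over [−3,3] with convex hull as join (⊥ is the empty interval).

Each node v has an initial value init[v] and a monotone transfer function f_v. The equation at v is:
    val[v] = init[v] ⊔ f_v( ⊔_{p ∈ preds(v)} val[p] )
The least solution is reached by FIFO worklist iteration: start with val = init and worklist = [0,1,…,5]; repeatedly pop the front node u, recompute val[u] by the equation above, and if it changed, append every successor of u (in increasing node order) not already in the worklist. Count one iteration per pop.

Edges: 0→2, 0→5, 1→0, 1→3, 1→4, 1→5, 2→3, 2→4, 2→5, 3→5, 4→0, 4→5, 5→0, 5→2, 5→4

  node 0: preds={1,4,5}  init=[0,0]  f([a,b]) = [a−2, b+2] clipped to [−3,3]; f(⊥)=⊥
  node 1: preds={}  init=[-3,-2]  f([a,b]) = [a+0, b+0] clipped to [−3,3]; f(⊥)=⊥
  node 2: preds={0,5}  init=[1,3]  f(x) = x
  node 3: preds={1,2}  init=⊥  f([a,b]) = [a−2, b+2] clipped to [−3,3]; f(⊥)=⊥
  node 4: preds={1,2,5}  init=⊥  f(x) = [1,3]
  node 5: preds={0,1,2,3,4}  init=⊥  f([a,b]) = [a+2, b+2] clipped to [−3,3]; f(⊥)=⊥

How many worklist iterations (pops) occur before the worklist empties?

Worklist (10 pops):
  #1 pop 0: in=[-3,-2] → [-3,0] (was [0,0]); enqueue []
  #2 pop 1: in=⊥ → [-3,-2] (no change)
  #3 pop 2: in=[-3,0] → [-3,3] (was [1,3]); enqueue []
  #4 pop 3: in=[-3,3] → [-3,3] (was ⊥); enqueue []
  #5 pop 4: in=[-3,3] → [1,3] (was ⊥); enqueue [0]
  #6 pop 5: in=[-3,3] → [-1,3] (was ⊥); enqueue [2,4]
  #7 pop 0: in=[-3,3] → [-3,3] (was [-3,0]); enqueue [5]
  #8 pop 2: in=[-3,3] → [-3,3] (no change)
  #9 pop 4: in=[-3,3] → [1,3] (no change)
  #10 pop 5: in=[-3,3] → [-1,3] (no change)

Fixpoint:
  val[0] = [-3,3]
  val[1] = [-3,-2]
  val[2] = [-3,3]
  val[3] = [-3,3]
  val[4] = [1,3]
  val[5] = [-1,3]

10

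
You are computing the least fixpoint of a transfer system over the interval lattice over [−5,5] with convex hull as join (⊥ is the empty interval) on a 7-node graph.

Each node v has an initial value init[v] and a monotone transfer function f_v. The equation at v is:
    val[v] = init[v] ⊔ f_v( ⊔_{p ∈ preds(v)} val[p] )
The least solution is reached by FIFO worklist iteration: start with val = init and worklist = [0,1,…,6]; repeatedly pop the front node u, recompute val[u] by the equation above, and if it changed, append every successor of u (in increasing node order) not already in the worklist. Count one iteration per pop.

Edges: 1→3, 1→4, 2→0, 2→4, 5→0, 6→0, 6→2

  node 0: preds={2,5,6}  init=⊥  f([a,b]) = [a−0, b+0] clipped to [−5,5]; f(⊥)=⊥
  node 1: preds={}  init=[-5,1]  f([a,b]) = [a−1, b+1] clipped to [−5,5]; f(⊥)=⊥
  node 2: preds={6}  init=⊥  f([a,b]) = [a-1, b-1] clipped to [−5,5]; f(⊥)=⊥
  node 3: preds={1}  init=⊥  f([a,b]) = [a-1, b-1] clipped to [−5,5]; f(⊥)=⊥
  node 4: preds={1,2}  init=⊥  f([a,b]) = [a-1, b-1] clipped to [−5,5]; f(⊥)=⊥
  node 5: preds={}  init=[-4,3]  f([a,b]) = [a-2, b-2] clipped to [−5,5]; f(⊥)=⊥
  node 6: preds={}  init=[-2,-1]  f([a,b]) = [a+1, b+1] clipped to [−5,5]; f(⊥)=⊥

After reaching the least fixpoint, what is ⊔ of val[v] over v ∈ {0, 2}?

Trace (8 dequeues):
  [1] u=0 | in [-4,3] | out [-4,3] | prev ⊥ | push {}
  [2] u=1 | in ⊥ | out [-5,1] | ==
  [3] u=2 | in [-2,-1] | out [-3,-2] | prev ⊥ | push {0}
  [4] u=3 | in [-5,1] | out [-5,0] | prev ⊥ | push {}
  [5] u=4 | in [-5,1] | out [-5,0] | prev ⊥ | push {}
  [6] u=5 | in ⊥ | out [-4,3] | ==
  [7] u=6 | in ⊥ | out [-2,-1] | ==
  [8] u=0 | in [-4,3] | out [-4,3] | ==

Converged values:
  [0] [-4,3]
  [1] [-5,1]
  [2] [-3,-2]
  [3] [-5,0]
  [4] [-5,0]
  [5] [-4,3]
  [6] [-2,-1]

[-4,3]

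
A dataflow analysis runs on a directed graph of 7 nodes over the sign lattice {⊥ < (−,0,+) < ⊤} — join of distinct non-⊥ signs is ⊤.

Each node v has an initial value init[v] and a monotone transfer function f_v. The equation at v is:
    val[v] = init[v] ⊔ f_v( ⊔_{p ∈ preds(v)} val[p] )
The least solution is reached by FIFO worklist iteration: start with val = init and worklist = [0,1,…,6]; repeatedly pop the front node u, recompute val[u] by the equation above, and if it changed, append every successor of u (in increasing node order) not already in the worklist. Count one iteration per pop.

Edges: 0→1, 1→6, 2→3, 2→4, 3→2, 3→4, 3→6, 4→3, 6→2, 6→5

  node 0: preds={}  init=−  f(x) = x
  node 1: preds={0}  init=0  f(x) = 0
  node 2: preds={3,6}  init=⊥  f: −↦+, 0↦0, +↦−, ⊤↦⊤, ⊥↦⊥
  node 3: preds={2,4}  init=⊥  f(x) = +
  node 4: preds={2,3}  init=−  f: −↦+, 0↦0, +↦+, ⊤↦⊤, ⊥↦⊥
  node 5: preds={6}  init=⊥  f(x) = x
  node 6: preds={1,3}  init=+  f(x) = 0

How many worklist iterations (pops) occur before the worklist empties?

11

Iteration log — 11 steps:
  step 1. node 0  ⊔preds=⊥  new=−  stable
  step 2. node 1  ⊔preds=−  new=0  stable
  step 3. node 2  ⊔preds=+  new=−  old=⊥  +wl: 
  step 4. node 3  ⊔preds=−  new=+  old=⊥  +wl: 2
  step 5. node 4  ⊔preds=⊤  new=⊤  old=−  +wl: 3
  step 6. node 5  ⊔preds=+  new=+  old=⊥  +wl: 
  step 7. node 6  ⊔preds=⊤  new=⊤  old=+  +wl: 5
  step 8. node 2  ⊔preds=⊤  new=⊤  old=−  +wl: 4
  step 9. node 3  ⊔preds=⊤  new=+  stable
  step 10. node 5  ⊔preds=⊤  new=⊤  old=+  +wl: 
  step 11. node 4  ⊔preds=⊤  new=⊤  stable

Least fixpoint reached:
  node 0: −
  node 1: 0
  node 2: ⊤
  node 3: +
  node 4: ⊤
  node 5: ⊤
  node 6: ⊤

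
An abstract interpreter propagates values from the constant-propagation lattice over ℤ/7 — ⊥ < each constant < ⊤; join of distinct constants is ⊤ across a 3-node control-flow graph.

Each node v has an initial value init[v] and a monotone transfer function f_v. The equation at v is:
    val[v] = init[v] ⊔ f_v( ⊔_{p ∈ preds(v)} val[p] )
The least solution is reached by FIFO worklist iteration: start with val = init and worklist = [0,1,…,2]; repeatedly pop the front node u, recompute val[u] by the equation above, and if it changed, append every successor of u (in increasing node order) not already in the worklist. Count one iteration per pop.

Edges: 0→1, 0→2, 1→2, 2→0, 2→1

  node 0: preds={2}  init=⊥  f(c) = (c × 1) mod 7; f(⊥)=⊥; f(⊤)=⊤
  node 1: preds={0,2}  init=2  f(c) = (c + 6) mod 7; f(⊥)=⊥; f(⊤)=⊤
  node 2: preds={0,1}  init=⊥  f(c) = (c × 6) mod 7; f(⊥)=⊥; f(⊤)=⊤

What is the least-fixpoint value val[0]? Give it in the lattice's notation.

Worklist (9 pops):
  #1 pop 0: in=⊥ → ⊥ (no change)
  #2 pop 1: in=⊥ → 2 (no change)
  #3 pop 2: in=2 → 5 (was ⊥); enqueue [0,1]
  #4 pop 0: in=5 → 5 (was ⊥); enqueue [2]
  #5 pop 1: in=5 → ⊤ (was 2); enqueue []
  #6 pop 2: in=⊤ → ⊤ (was 5); enqueue [0,1]
  #7 pop 0: in=⊤ → ⊤ (was 5); enqueue [2]
  #8 pop 1: in=⊤ → ⊤ (no change)
  #9 pop 2: in=⊤ → ⊤ (no change)

Fixpoint:
  val[0] = ⊤
  val[1] = ⊤
  val[2] = ⊤

⊤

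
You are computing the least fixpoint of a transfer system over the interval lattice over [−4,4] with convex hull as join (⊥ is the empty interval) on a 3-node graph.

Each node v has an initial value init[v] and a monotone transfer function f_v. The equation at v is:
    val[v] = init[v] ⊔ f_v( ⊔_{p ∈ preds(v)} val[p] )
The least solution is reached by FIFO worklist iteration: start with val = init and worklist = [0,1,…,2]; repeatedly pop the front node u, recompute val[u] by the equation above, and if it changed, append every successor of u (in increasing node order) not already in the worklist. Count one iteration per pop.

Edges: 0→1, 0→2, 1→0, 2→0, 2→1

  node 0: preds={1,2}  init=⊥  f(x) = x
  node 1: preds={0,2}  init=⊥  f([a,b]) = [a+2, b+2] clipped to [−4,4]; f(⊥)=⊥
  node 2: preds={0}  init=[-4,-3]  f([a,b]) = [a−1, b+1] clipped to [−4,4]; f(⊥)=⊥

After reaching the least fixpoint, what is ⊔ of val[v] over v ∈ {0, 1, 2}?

Worklist (15 pops):
  #1 pop 0: in=[-4,-3] → [-4,-3] (was ⊥); enqueue []
  #2 pop 1: in=[-4,-3] → [-2,-1] (was ⊥); enqueue [0]
  #3 pop 2: in=[-4,-3] → [-4,-2] (was [-4,-3]); enqueue [1]
  #4 pop 0: in=[-4,-1] → [-4,-1] (was [-4,-3]); enqueue [2]
  #5 pop 1: in=[-4,-1] → [-2,1] (was [-2,-1]); enqueue [0]
  #6 pop 2: in=[-4,-1] → [-4,0] (was [-4,-2]); enqueue [1]
  #7 pop 0: in=[-4,1] → [-4,1] (was [-4,-1]); enqueue [2]
  #8 pop 1: in=[-4,1] → [-2,3] (was [-2,1]); enqueue [0]
  #9 pop 2: in=[-4,1] → [-4,2] (was [-4,0]); enqueue [1]
  #10 pop 0: in=[-4,3] → [-4,3] (was [-4,1]); enqueue [2]
  #11 pop 1: in=[-4,3] → [-2,4] (was [-2,3]); enqueue [0]
  #12 pop 2: in=[-4,3] → [-4,4] (was [-4,2]); enqueue [1]
  #13 pop 0: in=[-4,4] → [-4,4] (was [-4,3]); enqueue [2]
  #14 pop 1: in=[-4,4] → [-2,4] (no change)
  #15 pop 2: in=[-4,4] → [-4,4] (no change)

Fixpoint:
  val[0] = [-4,4]
  val[1] = [-2,4]
  val[2] = [-4,4]

[-4,4]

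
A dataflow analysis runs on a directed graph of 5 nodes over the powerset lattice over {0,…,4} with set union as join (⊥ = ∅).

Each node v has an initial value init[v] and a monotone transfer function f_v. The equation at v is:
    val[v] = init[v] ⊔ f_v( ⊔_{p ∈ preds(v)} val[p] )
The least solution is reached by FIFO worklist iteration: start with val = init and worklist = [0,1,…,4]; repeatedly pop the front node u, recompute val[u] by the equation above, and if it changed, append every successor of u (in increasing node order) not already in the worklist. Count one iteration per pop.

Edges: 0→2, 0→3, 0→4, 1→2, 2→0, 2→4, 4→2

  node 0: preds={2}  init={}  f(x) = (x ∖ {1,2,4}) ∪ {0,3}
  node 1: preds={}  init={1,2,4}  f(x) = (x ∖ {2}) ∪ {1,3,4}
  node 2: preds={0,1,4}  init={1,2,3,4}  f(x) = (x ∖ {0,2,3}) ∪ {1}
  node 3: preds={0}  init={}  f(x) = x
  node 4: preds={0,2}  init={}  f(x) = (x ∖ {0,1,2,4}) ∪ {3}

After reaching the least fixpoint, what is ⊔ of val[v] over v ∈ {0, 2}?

Worklist (6 pops):
  #1 pop 0: in={1,2,3,4} → {0,3} (was {}); enqueue []
  #2 pop 1: in={} → {1,2,3,4} (was {1,2,4}); enqueue []
  #3 pop 2: in={0,1,2,3,4} → {1,2,3,4} (no change)
  #4 pop 3: in={0,3} → {0,3} (was {}); enqueue []
  #5 pop 4: in={0,1,2,3,4} → {3} (was {}); enqueue [2]
  #6 pop 2: in={0,1,2,3,4} → {1,2,3,4} (no change)

Fixpoint:
  val[0] = {0,3}
  val[1] = {1,2,3,4}
  val[2] = {1,2,3,4}
  val[3] = {0,3}
  val[4] = {3}

{0,1,2,3,4}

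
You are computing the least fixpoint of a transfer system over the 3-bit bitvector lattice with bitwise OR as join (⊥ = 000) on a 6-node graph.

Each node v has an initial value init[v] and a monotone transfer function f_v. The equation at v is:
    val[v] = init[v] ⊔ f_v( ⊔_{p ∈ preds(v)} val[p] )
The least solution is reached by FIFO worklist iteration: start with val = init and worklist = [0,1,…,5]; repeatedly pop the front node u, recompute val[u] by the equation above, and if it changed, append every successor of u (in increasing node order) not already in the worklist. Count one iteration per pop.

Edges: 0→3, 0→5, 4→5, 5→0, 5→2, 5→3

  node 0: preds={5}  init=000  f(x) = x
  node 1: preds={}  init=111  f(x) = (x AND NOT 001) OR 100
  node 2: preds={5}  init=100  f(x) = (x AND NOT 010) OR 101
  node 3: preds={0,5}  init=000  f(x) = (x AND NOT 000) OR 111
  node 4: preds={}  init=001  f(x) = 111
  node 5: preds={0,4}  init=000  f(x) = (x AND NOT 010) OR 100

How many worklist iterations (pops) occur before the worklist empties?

10

Worklist (10 pops):
  #1 pop 0: in=000 → 000 (no change)
  #2 pop 1: in=000 → 111 (no change)
  #3 pop 2: in=000 → 101 (was 100); enqueue []
  #4 pop 3: in=000 → 111 (was 000); enqueue []
  #5 pop 4: in=000 → 111 (was 001); enqueue []
  #6 pop 5: in=111 → 101 (was 000); enqueue [0,2,3]
  #7 pop 0: in=101 → 101 (was 000); enqueue [5]
  #8 pop 2: in=101 → 101 (no change)
  #9 pop 3: in=101 → 111 (no change)
  #10 pop 5: in=111 → 101 (no change)

Fixpoint:
  val[0] = 101
  val[1] = 111
  val[2] = 101
  val[3] = 111
  val[4] = 111
  val[5] = 101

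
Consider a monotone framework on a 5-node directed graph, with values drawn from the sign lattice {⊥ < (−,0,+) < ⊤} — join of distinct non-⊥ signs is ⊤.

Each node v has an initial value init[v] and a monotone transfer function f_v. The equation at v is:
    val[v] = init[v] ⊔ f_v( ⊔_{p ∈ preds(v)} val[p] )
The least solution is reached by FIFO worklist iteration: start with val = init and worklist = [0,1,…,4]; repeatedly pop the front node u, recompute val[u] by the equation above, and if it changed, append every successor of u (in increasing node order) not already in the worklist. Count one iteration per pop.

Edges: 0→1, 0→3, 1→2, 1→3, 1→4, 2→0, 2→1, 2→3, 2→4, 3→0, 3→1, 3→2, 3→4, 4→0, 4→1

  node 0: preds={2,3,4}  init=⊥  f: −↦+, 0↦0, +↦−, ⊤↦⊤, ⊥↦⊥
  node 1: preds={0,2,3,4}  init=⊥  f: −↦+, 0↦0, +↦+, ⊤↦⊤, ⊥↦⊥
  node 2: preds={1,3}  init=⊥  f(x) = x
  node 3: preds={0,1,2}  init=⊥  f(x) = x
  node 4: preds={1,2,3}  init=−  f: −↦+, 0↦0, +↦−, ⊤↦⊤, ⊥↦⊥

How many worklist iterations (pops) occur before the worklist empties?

9

Worklist (9 pops):
  #1 pop 0: in=− → + (was ⊥); enqueue []
  #2 pop 1: in=⊤ → ⊤ (was ⊥); enqueue []
  #3 pop 2: in=⊤ → ⊤ (was ⊥); enqueue [0,1]
  #4 pop 3: in=⊤ → ⊤ (was ⊥); enqueue [2]
  #5 pop 4: in=⊤ → ⊤ (was −); enqueue []
  #6 pop 0: in=⊤ → ⊤ (was +); enqueue [3]
  #7 pop 1: in=⊤ → ⊤ (no change)
  #8 pop 2: in=⊤ → ⊤ (no change)
  #9 pop 3: in=⊤ → ⊤ (no change)

Fixpoint:
  val[0] = ⊤
  val[1] = ⊤
  val[2] = ⊤
  val[3] = ⊤
  val[4] = ⊤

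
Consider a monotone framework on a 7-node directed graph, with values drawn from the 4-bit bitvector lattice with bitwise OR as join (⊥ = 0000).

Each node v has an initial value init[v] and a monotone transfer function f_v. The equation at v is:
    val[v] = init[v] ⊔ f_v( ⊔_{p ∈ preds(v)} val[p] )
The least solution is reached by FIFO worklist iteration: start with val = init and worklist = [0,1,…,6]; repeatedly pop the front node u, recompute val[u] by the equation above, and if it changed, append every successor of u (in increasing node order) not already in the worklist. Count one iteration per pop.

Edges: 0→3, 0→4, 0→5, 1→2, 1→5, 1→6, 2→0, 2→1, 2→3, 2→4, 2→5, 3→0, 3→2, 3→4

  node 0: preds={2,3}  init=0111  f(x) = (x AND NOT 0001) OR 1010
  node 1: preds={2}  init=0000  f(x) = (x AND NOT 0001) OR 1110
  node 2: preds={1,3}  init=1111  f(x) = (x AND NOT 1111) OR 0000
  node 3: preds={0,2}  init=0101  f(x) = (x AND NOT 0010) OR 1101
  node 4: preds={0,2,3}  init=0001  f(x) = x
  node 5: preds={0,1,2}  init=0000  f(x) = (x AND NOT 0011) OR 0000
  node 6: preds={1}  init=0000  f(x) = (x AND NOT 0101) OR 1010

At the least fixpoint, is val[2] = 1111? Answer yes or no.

Trace (9 dequeues):
  [1] u=0 | in 1111 | out 1111 | prev 0111 | push {}
  [2] u=1 | in 1111 | out 1110 | prev 0000 | push {}
  [3] u=2 | in 1111 | out 1111 | ==
  [4] u=3 | in 1111 | out 1101 | prev 0101 | push {0,2}
  [5] u=4 | in 1111 | out 1111 | prev 0001 | push {}
  [6] u=5 | in 1111 | out 1100 | prev 0000 | push {}
  [7] u=6 | in 1110 | out 1010 | prev 0000 | push {}
  [8] u=0 | in 1111 | out 1111 | ==
  [9] u=2 | in 1111 | out 1111 | ==

Converged values:
  [0] 1111
  [1] 1110
  [2] 1111
  [3] 1101
  [4] 1111
  [5] 1100
  [6] 1010

yes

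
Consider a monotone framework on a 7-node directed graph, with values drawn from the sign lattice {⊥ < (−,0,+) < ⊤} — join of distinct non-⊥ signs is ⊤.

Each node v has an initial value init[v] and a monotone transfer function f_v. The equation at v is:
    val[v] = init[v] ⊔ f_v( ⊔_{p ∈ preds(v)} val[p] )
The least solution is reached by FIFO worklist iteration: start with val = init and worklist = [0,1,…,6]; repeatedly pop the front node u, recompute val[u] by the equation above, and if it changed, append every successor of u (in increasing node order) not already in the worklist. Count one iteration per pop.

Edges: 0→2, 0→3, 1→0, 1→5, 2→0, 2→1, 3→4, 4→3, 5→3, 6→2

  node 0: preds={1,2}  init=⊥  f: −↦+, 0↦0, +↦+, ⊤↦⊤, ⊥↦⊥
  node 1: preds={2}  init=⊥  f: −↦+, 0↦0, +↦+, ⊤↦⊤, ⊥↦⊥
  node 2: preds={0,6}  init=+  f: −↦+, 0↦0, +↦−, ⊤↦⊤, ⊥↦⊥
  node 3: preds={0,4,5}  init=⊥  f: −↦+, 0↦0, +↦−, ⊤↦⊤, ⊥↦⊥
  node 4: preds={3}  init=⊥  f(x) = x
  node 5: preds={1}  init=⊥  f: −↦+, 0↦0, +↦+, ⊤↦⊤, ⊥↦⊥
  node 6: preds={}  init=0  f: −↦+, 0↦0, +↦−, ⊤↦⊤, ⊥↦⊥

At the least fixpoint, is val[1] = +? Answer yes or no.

Trace (15 dequeues):
  [1] u=0 | in + | out + | prev ⊥ | push {}
  [2] u=1 | in + | out + | prev ⊥ | push {0}
  [3] u=2 | in ⊤ | out ⊤ | prev + | push {1}
  [4] u=3 | in + | out − | prev ⊥ | push {}
  [5] u=4 | in − | out − | prev ⊥ | push {3}
  [6] u=5 | in + | out + | prev ⊥ | push {}
  [7] u=6 | in ⊥ | out 0 | ==
  [8] u=0 | in ⊤ | out ⊤ | prev + | push {2}
  [9] u=1 | in ⊤ | out ⊤ | prev + | push {0,5}
  [10] u=3 | in ⊤ | out ⊤ | prev − | push {4}
  [11] u=2 | in ⊤ | out ⊤ | ==
  [12] u=0 | in ⊤ | out ⊤ | ==
  [13] u=5 | in ⊤ | out ⊤ | prev + | push {3}
  [14] u=4 | in ⊤ | out ⊤ | prev − | push {}
  [15] u=3 | in ⊤ | out ⊤ | ==

Converged values:
  [0] ⊤
  [1] ⊤
  [2] ⊤
  [3] ⊤
  [4] ⊤
  [5] ⊤
  [6] 0

no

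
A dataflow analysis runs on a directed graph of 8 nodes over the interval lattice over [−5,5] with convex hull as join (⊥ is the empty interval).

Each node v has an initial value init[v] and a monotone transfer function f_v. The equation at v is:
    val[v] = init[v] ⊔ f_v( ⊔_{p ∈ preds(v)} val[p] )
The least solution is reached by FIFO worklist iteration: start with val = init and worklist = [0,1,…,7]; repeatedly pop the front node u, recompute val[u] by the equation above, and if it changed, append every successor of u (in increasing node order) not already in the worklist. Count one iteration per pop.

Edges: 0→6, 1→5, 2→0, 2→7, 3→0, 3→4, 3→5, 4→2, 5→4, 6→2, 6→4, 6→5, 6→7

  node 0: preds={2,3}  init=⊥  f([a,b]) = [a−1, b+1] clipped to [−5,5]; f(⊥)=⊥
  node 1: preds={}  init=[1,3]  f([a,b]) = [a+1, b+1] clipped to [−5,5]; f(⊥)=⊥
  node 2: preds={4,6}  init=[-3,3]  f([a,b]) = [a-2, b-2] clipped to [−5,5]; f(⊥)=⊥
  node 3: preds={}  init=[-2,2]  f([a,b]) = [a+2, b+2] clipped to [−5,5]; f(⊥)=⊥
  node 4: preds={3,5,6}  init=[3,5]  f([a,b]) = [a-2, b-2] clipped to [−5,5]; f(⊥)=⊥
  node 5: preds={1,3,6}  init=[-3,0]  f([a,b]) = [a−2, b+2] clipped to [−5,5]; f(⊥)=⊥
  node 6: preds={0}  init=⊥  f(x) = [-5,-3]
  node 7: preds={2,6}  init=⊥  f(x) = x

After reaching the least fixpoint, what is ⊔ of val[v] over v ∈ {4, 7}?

Trace (15 dequeues):
  [1] u=0 | in [-3,3] | out [-4,4] | prev ⊥ | push {}
  [2] u=1 | in ⊥ | out [1,3] | ==
  [3] u=2 | in [3,5] | out [-3,3] | ==
  [4] u=3 | in ⊥ | out [-2,2] | ==
  [5] u=4 | in [-3,2] | out [-5,5] | prev [3,5] | push {2}
  [6] u=5 | in [-2,3] | out [-4,5] | prev [-3,0] | push {4}
  [7] u=6 | in [-4,4] | out [-5,-3] | prev ⊥ | push {5}
  [8] u=7 | in [-5,3] | out [-5,3] | prev ⊥ | push {}
  [9] u=2 | in [-5,5] | out [-5,3] | prev [-3,3] | push {0,7}
  [10] u=4 | in [-5,5] | out [-5,5] | ==
  [11] u=5 | in [-5,3] | out [-5,5] | prev [-4,5] | push {4}
  [12] u=0 | in [-5,3] | out [-5,4] | prev [-4,4] | push {6}
  [13] u=7 | in [-5,3] | out [-5,3] | ==
  [14] u=4 | in [-5,5] | out [-5,5] | ==
  [15] u=6 | in [-5,4] | out [-5,-3] | ==

Converged values:
  [0] [-5,4]
  [1] [1,3]
  [2] [-5,3]
  [3] [-2,2]
  [4] [-5,5]
  [5] [-5,5]
  [6] [-5,-3]
  [7] [-5,3]

[-5,5]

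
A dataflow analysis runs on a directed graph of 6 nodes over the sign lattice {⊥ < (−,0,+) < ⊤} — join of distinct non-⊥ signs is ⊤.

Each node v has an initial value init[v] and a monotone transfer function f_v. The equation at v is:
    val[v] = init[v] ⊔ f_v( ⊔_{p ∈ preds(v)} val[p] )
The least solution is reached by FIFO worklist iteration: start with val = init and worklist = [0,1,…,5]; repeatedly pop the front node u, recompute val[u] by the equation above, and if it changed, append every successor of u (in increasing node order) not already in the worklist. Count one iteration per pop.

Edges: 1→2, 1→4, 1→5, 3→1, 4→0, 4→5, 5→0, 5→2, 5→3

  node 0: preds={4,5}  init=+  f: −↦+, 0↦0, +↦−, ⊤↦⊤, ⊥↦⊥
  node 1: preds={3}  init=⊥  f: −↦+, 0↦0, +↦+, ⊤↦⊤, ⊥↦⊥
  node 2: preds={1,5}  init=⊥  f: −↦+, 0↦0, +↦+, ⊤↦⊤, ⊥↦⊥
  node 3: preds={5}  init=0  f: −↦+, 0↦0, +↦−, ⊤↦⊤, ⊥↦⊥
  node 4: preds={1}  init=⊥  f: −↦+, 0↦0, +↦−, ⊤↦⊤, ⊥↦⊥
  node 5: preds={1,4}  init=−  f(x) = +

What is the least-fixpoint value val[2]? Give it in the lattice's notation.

Trace (13 dequeues):
  [1] u=0 | in − | out + | ==
  [2] u=1 | in 0 | out 0 | prev ⊥ | push {}
  [3] u=2 | in ⊤ | out ⊤ | prev ⊥ | push {}
  [4] u=3 | in − | out ⊤ | prev 0 | push {1}
  [5] u=4 | in 0 | out 0 | prev ⊥ | push {0}
  [6] u=5 | in 0 | out ⊤ | prev − | push {2,3}
  [7] u=1 | in ⊤ | out ⊤ | prev 0 | push {4,5}
  [8] u=0 | in ⊤ | out ⊤ | prev + | push {}
  [9] u=2 | in ⊤ | out ⊤ | ==
  [10] u=3 | in ⊤ | out ⊤ | ==
  [11] u=4 | in ⊤ | out ⊤ | prev 0 | push {0}
  [12] u=5 | in ⊤ | out ⊤ | ==
  [13] u=0 | in ⊤ | out ⊤ | ==

Converged values:
  [0] ⊤
  [1] ⊤
  [2] ⊤
  [3] ⊤
  [4] ⊤
  [5] ⊤

⊤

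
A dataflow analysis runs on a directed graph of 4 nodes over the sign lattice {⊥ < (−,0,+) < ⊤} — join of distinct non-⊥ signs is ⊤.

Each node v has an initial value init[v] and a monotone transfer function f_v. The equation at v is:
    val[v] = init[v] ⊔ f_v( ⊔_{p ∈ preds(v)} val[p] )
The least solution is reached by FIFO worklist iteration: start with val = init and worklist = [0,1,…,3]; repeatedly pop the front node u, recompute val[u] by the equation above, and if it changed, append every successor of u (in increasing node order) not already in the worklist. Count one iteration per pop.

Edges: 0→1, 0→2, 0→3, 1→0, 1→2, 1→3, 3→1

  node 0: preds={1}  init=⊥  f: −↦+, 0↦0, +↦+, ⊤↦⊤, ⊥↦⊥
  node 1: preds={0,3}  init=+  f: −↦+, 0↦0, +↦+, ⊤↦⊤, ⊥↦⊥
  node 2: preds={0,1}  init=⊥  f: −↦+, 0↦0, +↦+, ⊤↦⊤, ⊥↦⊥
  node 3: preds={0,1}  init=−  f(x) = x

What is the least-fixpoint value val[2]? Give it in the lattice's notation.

⊤

Worklist (8 pops):
  #1 pop 0: in=+ → + (was ⊥); enqueue []
  #2 pop 1: in=⊤ → ⊤ (was +); enqueue [0]
  #3 pop 2: in=⊤ → ⊤ (was ⊥); enqueue []
  #4 pop 3: in=⊤ → ⊤ (was −); enqueue [1]
  #5 pop 0: in=⊤ → ⊤ (was +); enqueue [2,3]
  #6 pop 1: in=⊤ → ⊤ (no change)
  #7 pop 2: in=⊤ → ⊤ (no change)
  #8 pop 3: in=⊤ → ⊤ (no change)

Fixpoint:
  val[0] = ⊤
  val[1] = ⊤
  val[2] = ⊤
  val[3] = ⊤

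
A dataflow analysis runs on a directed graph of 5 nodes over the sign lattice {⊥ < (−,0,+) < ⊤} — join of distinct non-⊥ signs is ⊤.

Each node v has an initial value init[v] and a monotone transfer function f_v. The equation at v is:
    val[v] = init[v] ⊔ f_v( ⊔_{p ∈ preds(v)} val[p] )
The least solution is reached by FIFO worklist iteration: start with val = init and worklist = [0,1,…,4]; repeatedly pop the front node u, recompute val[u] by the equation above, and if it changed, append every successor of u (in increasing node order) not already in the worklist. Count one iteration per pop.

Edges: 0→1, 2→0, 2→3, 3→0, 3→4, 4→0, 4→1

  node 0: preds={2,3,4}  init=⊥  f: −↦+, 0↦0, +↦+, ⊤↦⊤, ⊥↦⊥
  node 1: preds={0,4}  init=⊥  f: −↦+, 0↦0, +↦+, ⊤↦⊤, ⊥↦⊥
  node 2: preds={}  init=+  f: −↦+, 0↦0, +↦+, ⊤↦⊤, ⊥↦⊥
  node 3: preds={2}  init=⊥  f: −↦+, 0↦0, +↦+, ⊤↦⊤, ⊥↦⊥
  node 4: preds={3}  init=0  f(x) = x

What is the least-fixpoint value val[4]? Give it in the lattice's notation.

Trace (7 dequeues):
  [1] u=0 | in ⊤ | out ⊤ | prev ⊥ | push {}
  [2] u=1 | in ⊤ | out ⊤ | prev ⊥ | push {}
  [3] u=2 | in ⊥ | out + | ==
  [4] u=3 | in + | out + | prev ⊥ | push {0}
  [5] u=4 | in + | out ⊤ | prev 0 | push {1}
  [6] u=0 | in ⊤ | out ⊤ | ==
  [7] u=1 | in ⊤ | out ⊤ | ==

Converged values:
  [0] ⊤
  [1] ⊤
  [2] +
  [3] +
  [4] ⊤

⊤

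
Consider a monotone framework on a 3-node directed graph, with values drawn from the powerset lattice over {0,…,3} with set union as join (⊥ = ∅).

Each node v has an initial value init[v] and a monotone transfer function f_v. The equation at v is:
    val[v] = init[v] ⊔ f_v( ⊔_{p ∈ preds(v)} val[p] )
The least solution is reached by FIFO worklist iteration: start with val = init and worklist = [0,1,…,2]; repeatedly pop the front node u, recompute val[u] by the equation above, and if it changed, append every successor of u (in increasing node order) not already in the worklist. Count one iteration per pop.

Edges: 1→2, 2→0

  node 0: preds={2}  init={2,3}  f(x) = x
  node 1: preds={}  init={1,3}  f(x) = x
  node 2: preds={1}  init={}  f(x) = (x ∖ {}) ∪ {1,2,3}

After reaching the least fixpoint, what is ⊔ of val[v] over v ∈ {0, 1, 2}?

Iteration log — 4 steps:
  step 1. node 0  ⊔preds={}  new={2,3}  stable
  step 2. node 1  ⊔preds={}  new={1,3}  stable
  step 3. node 2  ⊔preds={1,3}  new={1,2,3}  old={}  +wl: 0
  step 4. node 0  ⊔preds={1,2,3}  new={1,2,3}  old={2,3}  +wl: 

Least fixpoint reached:
  node 0: {1,2,3}
  node 1: {1,3}
  node 2: {1,2,3}

{1,2,3}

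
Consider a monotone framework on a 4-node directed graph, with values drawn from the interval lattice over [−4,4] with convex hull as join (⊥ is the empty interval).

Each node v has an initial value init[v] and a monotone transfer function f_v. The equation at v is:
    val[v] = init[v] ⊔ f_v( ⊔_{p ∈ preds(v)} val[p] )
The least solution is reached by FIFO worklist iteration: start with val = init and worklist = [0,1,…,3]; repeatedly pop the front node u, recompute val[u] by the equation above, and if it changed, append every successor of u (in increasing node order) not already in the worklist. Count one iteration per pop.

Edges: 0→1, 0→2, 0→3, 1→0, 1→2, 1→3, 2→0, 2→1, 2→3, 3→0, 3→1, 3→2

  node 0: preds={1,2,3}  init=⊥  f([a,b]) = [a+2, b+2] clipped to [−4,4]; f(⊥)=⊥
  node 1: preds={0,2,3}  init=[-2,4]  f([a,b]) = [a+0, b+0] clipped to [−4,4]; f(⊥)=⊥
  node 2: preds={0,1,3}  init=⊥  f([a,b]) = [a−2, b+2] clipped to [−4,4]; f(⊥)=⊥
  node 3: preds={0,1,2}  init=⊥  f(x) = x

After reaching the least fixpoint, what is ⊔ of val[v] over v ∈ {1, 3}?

[-4,4]

Iteration log — 9 steps:
  step 1. node 0  ⊔preds=[-2,4]  new=[0,4]  old=⊥  +wl: 
  step 2. node 1  ⊔preds=[0,4]  new=[-2,4]  stable
  step 3. node 2  ⊔preds=[-2,4]  new=[-4,4]  old=⊥  +wl: 0,1
  step 4. node 3  ⊔preds=[-4,4]  new=[-4,4]  old=⊥  +wl: 2
  step 5. node 0  ⊔preds=[-4,4]  new=[-2,4]  old=[0,4]  +wl: 3
  step 6. node 1  ⊔preds=[-4,4]  new=[-4,4]  old=[-2,4]  +wl: 0
  step 7. node 2  ⊔preds=[-4,4]  new=[-4,4]  stable
  step 8. node 3  ⊔preds=[-4,4]  new=[-4,4]  stable
  step 9. node 0  ⊔preds=[-4,4]  new=[-2,4]  stable

Least fixpoint reached:
  node 0: [-2,4]
  node 1: [-4,4]
  node 2: [-4,4]
  node 3: [-4,4]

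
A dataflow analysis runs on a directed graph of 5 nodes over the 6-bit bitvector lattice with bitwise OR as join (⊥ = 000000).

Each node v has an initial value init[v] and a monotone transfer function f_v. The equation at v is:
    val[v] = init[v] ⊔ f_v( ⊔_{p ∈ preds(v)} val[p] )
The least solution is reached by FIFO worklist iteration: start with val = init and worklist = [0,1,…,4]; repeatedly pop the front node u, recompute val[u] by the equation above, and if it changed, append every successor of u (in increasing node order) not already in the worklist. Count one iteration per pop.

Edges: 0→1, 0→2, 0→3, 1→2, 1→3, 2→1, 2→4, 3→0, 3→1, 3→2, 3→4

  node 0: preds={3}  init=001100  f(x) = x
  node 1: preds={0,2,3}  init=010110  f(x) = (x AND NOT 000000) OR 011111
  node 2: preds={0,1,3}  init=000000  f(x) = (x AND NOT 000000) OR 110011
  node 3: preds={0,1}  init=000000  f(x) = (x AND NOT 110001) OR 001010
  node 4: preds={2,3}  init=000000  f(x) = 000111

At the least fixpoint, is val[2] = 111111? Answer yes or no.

Iteration log — 10 steps:
  step 1. node 0  ⊔preds=000000  new=001100  stable
  step 2. node 1  ⊔preds=001100  new=011111  old=010110  +wl: 
  step 3. node 2  ⊔preds=011111  new=111111  old=000000  +wl: 1
  step 4. node 3  ⊔preds=011111  new=001110  old=000000  +wl: 0,2
  step 5. node 4  ⊔preds=111111  new=000111  old=000000  +wl: 
  step 6. node 1  ⊔preds=111111  new=111111  old=011111  +wl: 3
  step 7. node 0  ⊔preds=001110  new=001110  old=001100  +wl: 1
  step 8. node 2  ⊔preds=111111  new=111111  stable
  step 9. node 3  ⊔preds=111111  new=001110  stable
  step 10. node 1  ⊔preds=111111  new=111111  stable

Least fixpoint reached:
  node 0: 001110
  node 1: 111111
  node 2: 111111
  node 3: 001110
  node 4: 000111

yes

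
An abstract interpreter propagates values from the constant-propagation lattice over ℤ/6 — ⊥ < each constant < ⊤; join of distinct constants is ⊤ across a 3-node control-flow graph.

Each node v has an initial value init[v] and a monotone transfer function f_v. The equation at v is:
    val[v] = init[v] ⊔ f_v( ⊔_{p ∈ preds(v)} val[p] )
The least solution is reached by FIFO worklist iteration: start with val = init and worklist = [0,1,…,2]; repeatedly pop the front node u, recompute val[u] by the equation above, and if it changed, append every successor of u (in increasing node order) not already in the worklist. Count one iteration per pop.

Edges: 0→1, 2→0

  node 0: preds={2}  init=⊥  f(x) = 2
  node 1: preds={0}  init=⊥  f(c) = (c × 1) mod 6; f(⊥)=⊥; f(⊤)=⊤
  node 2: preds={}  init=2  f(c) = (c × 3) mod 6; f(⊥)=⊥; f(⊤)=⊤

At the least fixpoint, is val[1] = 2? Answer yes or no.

Trace (3 dequeues):
  [1] u=0 | in 2 | out 2 | prev ⊥ | push {}
  [2] u=1 | in 2 | out 2 | prev ⊥ | push {}
  [3] u=2 | in ⊥ | out 2 | ==

Converged values:
  [0] 2
  [1] 2
  [2] 2

yes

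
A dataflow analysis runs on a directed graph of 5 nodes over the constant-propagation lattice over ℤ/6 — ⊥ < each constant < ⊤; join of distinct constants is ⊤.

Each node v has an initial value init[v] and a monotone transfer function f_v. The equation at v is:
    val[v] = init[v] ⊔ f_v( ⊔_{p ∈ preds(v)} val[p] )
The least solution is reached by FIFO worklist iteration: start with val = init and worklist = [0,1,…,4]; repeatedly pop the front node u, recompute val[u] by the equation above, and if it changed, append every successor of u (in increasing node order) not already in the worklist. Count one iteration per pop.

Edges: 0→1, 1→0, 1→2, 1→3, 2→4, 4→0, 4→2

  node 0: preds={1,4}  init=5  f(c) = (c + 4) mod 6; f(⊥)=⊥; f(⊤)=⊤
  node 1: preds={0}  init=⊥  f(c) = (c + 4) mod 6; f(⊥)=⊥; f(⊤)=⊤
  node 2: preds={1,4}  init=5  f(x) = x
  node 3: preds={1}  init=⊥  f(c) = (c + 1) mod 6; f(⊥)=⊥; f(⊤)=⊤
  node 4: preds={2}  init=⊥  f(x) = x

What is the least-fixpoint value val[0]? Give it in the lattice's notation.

⊤

Trace (11 dequeues):
  [1] u=0 | in ⊥ | out 5 | ==
  [2] u=1 | in 5 | out 3 | prev ⊥ | push {0}
  [3] u=2 | in 3 | out ⊤ | prev 5 | push {}
  [4] u=3 | in 3 | out 4 | prev ⊥ | push {}
  [5] u=4 | in ⊤ | out ⊤ | prev ⊥ | push {2}
  [6] u=0 | in ⊤ | out ⊤ | prev 5 | push {1}
  [7] u=2 | in ⊤ | out ⊤ | ==
  [8] u=1 | in ⊤ | out ⊤ | prev 3 | push {0,2,3}
  [9] u=0 | in ⊤ | out ⊤ | ==
  [10] u=2 | in ⊤ | out ⊤ | ==
  [11] u=3 | in ⊤ | out ⊤ | prev 4 | push {}

Converged values:
  [0] ⊤
  [1] ⊤
  [2] ⊤
  [3] ⊤
  [4] ⊤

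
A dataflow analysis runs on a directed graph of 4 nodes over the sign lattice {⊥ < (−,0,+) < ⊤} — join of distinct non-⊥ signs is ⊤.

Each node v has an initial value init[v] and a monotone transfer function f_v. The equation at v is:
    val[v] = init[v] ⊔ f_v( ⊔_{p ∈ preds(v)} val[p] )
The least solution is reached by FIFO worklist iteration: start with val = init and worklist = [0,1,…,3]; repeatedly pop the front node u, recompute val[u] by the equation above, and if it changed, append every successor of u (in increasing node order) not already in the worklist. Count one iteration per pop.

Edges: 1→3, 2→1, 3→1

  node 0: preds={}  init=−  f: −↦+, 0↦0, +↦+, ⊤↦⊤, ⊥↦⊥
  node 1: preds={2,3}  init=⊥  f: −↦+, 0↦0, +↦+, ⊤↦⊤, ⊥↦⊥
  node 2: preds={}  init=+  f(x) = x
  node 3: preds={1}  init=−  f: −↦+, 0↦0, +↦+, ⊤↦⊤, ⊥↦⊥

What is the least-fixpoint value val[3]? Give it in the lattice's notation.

Trace (5 dequeues):
  [1] u=0 | in ⊥ | out − | ==
  [2] u=1 | in ⊤ | out ⊤ | prev ⊥ | push {}
  [3] u=2 | in ⊥ | out + | ==
  [4] u=3 | in ⊤ | out ⊤ | prev − | push {1}
  [5] u=1 | in ⊤ | out ⊤ | ==

Converged values:
  [0] −
  [1] ⊤
  [2] +
  [3] ⊤

⊤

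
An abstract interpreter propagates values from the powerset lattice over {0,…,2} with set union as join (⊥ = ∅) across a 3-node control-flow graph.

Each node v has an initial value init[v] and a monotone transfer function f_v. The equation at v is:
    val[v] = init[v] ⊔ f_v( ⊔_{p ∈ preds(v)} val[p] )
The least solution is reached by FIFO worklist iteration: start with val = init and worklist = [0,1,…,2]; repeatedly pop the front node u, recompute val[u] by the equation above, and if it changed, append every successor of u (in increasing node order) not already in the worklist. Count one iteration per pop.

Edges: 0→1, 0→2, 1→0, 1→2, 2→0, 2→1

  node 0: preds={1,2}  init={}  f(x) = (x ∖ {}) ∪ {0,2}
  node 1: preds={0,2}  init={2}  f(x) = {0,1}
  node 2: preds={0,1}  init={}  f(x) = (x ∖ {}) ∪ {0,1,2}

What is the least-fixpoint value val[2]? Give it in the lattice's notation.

{0,1,2}

Worklist (6 pops):
  #1 pop 0: in={2} → {0,2} (was {}); enqueue []
  #2 pop 1: in={0,2} → {0,1,2} (was {2}); enqueue [0]
  #3 pop 2: in={0,1,2} → {0,1,2} (was {}); enqueue [1]
  #4 pop 0: in={0,1,2} → {0,1,2} (was {0,2}); enqueue [2]
  #5 pop 1: in={0,1,2} → {0,1,2} (no change)
  #6 pop 2: in={0,1,2} → {0,1,2} (no change)

Fixpoint:
  val[0] = {0,1,2}
  val[1] = {0,1,2}
  val[2] = {0,1,2}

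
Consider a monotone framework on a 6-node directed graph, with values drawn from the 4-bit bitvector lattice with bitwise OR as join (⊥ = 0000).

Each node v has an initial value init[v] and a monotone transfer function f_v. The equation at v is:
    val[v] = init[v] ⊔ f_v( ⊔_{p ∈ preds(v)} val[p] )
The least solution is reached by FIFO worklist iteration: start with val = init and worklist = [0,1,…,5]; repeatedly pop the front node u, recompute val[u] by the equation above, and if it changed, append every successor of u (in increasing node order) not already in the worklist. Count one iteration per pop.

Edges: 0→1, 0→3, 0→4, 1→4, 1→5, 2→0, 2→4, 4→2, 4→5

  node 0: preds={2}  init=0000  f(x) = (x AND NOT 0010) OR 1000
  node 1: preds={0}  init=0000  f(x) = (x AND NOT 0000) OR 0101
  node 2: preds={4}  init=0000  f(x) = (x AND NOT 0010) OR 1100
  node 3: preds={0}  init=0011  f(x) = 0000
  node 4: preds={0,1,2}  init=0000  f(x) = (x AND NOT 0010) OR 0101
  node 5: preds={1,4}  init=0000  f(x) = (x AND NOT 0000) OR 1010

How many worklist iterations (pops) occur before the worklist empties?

15

Trace (15 dequeues):
  [1] u=0 | in 0000 | out 1000 | prev 0000 | push {}
  [2] u=1 | in 1000 | out 1101 | prev 0000 | push {}
  [3] u=2 | in 0000 | out 1100 | prev 0000 | push {0}
  [4] u=3 | in 1000 | out 0011 | ==
  [5] u=4 | in 1101 | out 1101 | prev 0000 | push {2}
  [6] u=5 | in 1101 | out 1111 | prev 0000 | push {}
  [7] u=0 | in 1100 | out 1100 | prev 1000 | push {1,3,4}
  [8] u=2 | in 1101 | out 1101 | prev 1100 | push {0}
  [9] u=1 | in 1100 | out 1101 | ==
  [10] u=3 | in 1100 | out 0011 | ==
  [11] u=4 | in 1101 | out 1101 | ==
  [12] u=0 | in 1101 | out 1101 | prev 1100 | push {1,3,4}
  [13] u=1 | in 1101 | out 1101 | ==
  [14] u=3 | in 1101 | out 0011 | ==
  [15] u=4 | in 1101 | out 1101 | ==

Converged values:
  [0] 1101
  [1] 1101
  [2] 1101
  [3] 0011
  [4] 1101
  [5] 1111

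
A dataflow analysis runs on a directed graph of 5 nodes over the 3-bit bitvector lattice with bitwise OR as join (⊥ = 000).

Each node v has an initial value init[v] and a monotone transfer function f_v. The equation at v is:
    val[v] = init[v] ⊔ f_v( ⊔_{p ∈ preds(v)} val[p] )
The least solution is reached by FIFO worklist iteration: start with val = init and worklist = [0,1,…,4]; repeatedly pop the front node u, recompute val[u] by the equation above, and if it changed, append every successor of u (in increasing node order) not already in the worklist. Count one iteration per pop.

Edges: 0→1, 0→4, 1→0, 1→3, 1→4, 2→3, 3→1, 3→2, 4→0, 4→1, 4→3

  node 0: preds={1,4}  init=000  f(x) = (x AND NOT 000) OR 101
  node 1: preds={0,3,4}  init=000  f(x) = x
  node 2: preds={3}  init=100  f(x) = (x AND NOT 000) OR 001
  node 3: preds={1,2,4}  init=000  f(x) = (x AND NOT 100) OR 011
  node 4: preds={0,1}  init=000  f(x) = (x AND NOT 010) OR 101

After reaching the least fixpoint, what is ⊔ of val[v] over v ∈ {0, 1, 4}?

111

Worklist (12 pops):
  #1 pop 0: in=000 → 101 (was 000); enqueue []
  #2 pop 1: in=101 → 101 (was 000); enqueue [0]
  #3 pop 2: in=000 → 101 (was 100); enqueue []
  #4 pop 3: in=101 → 011 (was 000); enqueue [1,2]
  #5 pop 4: in=101 → 101 (was 000); enqueue [3]
  #6 pop 0: in=101 → 101 (no change)
  #7 pop 1: in=111 → 111 (was 101); enqueue [0,4]
  #8 pop 2: in=011 → 111 (was 101); enqueue []
  #9 pop 3: in=111 → 011 (no change)
  #10 pop 0: in=111 → 111 (was 101); enqueue [1]
  #11 pop 4: in=111 → 101 (no change)
  #12 pop 1: in=111 → 111 (no change)

Fixpoint:
  val[0] = 111
  val[1] = 111
  val[2] = 111
  val[3] = 011
  val[4] = 101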